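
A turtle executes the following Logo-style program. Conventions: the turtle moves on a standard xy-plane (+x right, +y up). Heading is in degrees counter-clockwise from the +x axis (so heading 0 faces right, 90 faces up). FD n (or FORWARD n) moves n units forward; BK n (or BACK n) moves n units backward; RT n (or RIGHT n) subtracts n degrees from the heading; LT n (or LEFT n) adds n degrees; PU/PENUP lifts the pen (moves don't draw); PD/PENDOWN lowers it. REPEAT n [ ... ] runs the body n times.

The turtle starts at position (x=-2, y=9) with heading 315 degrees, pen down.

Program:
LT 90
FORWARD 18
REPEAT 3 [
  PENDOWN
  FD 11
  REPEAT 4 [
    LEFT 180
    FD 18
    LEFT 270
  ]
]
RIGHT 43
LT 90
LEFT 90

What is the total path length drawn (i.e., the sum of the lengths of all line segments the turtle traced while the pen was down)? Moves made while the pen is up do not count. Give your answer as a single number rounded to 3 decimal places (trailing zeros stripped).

Executing turtle program step by step:
Start: pos=(-2,9), heading=315, pen down
LT 90: heading 315 -> 45
FD 18: (-2,9) -> (10.728,21.728) [heading=45, draw]
REPEAT 3 [
  -- iteration 1/3 --
  PD: pen down
  FD 11: (10.728,21.728) -> (18.506,29.506) [heading=45, draw]
  REPEAT 4 [
    -- iteration 1/4 --
    LT 180: heading 45 -> 225
    FD 18: (18.506,29.506) -> (5.778,16.778) [heading=225, draw]
    LT 270: heading 225 -> 135
    -- iteration 2/4 --
    LT 180: heading 135 -> 315
    FD 18: (5.778,16.778) -> (18.506,4.05) [heading=315, draw]
    LT 270: heading 315 -> 225
    -- iteration 3/4 --
    LT 180: heading 225 -> 45
    FD 18: (18.506,4.05) -> (31.234,16.778) [heading=45, draw]
    LT 270: heading 45 -> 315
    -- iteration 4/4 --
    LT 180: heading 315 -> 135
    FD 18: (31.234,16.778) -> (18.506,29.506) [heading=135, draw]
    LT 270: heading 135 -> 45
  ]
  -- iteration 2/3 --
  PD: pen down
  FD 11: (18.506,29.506) -> (26.284,37.284) [heading=45, draw]
  REPEAT 4 [
    -- iteration 1/4 --
    LT 180: heading 45 -> 225
    FD 18: (26.284,37.284) -> (13.556,24.556) [heading=225, draw]
    LT 270: heading 225 -> 135
    -- iteration 2/4 --
    LT 180: heading 135 -> 315
    FD 18: (13.556,24.556) -> (26.284,11.828) [heading=315, draw]
    LT 270: heading 315 -> 225
    -- iteration 3/4 --
    LT 180: heading 225 -> 45
    FD 18: (26.284,11.828) -> (39.012,24.556) [heading=45, draw]
    LT 270: heading 45 -> 315
    -- iteration 4/4 --
    LT 180: heading 315 -> 135
    FD 18: (39.012,24.556) -> (26.284,37.284) [heading=135, draw]
    LT 270: heading 135 -> 45
  ]
  -- iteration 3/3 --
  PD: pen down
  FD 11: (26.284,37.284) -> (34.062,45.062) [heading=45, draw]
  REPEAT 4 [
    -- iteration 1/4 --
    LT 180: heading 45 -> 225
    FD 18: (34.062,45.062) -> (21.335,32.335) [heading=225, draw]
    LT 270: heading 225 -> 135
    -- iteration 2/4 --
    LT 180: heading 135 -> 315
    FD 18: (21.335,32.335) -> (34.062,19.607) [heading=315, draw]
    LT 270: heading 315 -> 225
    -- iteration 3/4 --
    LT 180: heading 225 -> 45
    FD 18: (34.062,19.607) -> (46.79,32.335) [heading=45, draw]
    LT 270: heading 45 -> 315
    -- iteration 4/4 --
    LT 180: heading 315 -> 135
    FD 18: (46.79,32.335) -> (34.062,45.062) [heading=135, draw]
    LT 270: heading 135 -> 45
  ]
]
RT 43: heading 45 -> 2
LT 90: heading 2 -> 92
LT 90: heading 92 -> 182
Final: pos=(34.062,45.062), heading=182, 16 segment(s) drawn

Segment lengths:
  seg 1: (-2,9) -> (10.728,21.728), length = 18
  seg 2: (10.728,21.728) -> (18.506,29.506), length = 11
  seg 3: (18.506,29.506) -> (5.778,16.778), length = 18
  seg 4: (5.778,16.778) -> (18.506,4.05), length = 18
  seg 5: (18.506,4.05) -> (31.234,16.778), length = 18
  seg 6: (31.234,16.778) -> (18.506,29.506), length = 18
  seg 7: (18.506,29.506) -> (26.284,37.284), length = 11
  seg 8: (26.284,37.284) -> (13.556,24.556), length = 18
  seg 9: (13.556,24.556) -> (26.284,11.828), length = 18
  seg 10: (26.284,11.828) -> (39.012,24.556), length = 18
  seg 11: (39.012,24.556) -> (26.284,37.284), length = 18
  seg 12: (26.284,37.284) -> (34.062,45.062), length = 11
  seg 13: (34.062,45.062) -> (21.335,32.335), length = 18
  seg 14: (21.335,32.335) -> (34.062,19.607), length = 18
  seg 15: (34.062,19.607) -> (46.79,32.335), length = 18
  seg 16: (46.79,32.335) -> (34.062,45.062), length = 18
Total = 267

Answer: 267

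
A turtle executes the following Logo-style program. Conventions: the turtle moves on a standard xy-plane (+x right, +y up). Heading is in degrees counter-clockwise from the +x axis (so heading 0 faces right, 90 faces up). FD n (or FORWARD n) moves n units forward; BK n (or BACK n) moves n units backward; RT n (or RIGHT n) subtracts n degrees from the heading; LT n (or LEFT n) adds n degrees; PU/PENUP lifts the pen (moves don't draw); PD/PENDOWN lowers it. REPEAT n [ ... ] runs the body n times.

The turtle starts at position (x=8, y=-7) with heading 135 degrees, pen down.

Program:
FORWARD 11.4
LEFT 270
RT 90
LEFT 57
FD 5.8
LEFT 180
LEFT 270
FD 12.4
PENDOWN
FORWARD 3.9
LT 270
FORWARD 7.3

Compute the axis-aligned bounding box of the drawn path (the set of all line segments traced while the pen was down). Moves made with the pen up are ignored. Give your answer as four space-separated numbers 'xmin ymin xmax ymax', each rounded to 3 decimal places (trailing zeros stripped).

Answer: -0.061 -7 9.364 19.728

Derivation:
Executing turtle program step by step:
Start: pos=(8,-7), heading=135, pen down
FD 11.4: (8,-7) -> (-0.061,1.061) [heading=135, draw]
LT 270: heading 135 -> 45
RT 90: heading 45 -> 315
LT 57: heading 315 -> 12
FD 5.8: (-0.061,1.061) -> (5.612,2.267) [heading=12, draw]
LT 180: heading 12 -> 192
LT 270: heading 192 -> 102
FD 12.4: (5.612,2.267) -> (3.034,14.396) [heading=102, draw]
PD: pen down
FD 3.9: (3.034,14.396) -> (2.223,18.211) [heading=102, draw]
LT 270: heading 102 -> 12
FD 7.3: (2.223,18.211) -> (9.364,19.728) [heading=12, draw]
Final: pos=(9.364,19.728), heading=12, 5 segment(s) drawn

Segment endpoints: x in {-0.061, 2.223, 3.034, 5.612, 8, 9.364}, y in {-7, 1.061, 2.267, 14.396, 18.211, 19.728}
xmin=-0.061, ymin=-7, xmax=9.364, ymax=19.728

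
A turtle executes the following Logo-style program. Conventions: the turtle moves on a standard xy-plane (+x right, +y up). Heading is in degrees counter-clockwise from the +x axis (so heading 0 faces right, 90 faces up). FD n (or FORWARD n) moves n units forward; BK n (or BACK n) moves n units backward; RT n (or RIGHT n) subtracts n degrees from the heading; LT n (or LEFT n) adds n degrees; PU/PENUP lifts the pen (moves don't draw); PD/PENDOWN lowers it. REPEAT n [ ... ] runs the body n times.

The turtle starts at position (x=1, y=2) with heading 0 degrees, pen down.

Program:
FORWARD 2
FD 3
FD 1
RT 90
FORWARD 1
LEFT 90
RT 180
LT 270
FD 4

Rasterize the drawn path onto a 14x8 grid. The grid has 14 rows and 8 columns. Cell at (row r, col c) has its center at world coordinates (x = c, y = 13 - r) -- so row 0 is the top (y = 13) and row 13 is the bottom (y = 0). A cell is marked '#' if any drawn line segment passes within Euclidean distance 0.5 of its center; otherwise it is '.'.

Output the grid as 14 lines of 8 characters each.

Answer: ........
........
........
........
........
........
........
........
.......#
.......#
.......#
.#######
.......#
........

Derivation:
Segment 0: (1,2) -> (3,2)
Segment 1: (3,2) -> (6,2)
Segment 2: (6,2) -> (7,2)
Segment 3: (7,2) -> (7,1)
Segment 4: (7,1) -> (7,5)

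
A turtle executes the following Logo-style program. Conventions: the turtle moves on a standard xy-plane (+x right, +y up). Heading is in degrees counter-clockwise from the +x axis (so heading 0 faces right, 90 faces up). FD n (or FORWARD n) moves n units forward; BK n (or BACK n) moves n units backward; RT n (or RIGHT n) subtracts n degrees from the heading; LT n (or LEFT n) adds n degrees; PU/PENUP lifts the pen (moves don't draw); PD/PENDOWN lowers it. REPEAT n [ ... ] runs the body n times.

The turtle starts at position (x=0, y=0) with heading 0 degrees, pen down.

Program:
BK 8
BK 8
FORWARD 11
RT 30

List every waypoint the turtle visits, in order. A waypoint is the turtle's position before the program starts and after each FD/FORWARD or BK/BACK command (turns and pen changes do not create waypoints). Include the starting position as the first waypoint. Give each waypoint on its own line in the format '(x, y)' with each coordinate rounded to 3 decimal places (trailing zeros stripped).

Executing turtle program step by step:
Start: pos=(0,0), heading=0, pen down
BK 8: (0,0) -> (-8,0) [heading=0, draw]
BK 8: (-8,0) -> (-16,0) [heading=0, draw]
FD 11: (-16,0) -> (-5,0) [heading=0, draw]
RT 30: heading 0 -> 330
Final: pos=(-5,0), heading=330, 3 segment(s) drawn
Waypoints (4 total):
(0, 0)
(-8, 0)
(-16, 0)
(-5, 0)

Answer: (0, 0)
(-8, 0)
(-16, 0)
(-5, 0)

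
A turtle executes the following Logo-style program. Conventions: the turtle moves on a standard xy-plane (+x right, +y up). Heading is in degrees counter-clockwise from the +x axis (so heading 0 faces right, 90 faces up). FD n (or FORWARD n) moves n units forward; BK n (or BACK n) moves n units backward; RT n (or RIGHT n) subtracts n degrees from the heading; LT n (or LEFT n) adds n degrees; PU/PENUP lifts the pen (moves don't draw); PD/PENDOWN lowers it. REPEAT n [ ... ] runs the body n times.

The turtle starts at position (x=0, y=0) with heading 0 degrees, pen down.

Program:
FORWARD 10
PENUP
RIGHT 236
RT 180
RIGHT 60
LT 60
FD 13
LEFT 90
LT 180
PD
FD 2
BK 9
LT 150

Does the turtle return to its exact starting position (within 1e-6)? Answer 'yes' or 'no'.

Executing turtle program step by step:
Start: pos=(0,0), heading=0, pen down
FD 10: (0,0) -> (10,0) [heading=0, draw]
PU: pen up
RT 236: heading 0 -> 124
RT 180: heading 124 -> 304
RT 60: heading 304 -> 244
LT 60: heading 244 -> 304
FD 13: (10,0) -> (17.27,-10.777) [heading=304, move]
LT 90: heading 304 -> 34
LT 180: heading 34 -> 214
PD: pen down
FD 2: (17.27,-10.777) -> (15.611,-11.896) [heading=214, draw]
BK 9: (15.611,-11.896) -> (23.073,-6.863) [heading=214, draw]
LT 150: heading 214 -> 4
Final: pos=(23.073,-6.863), heading=4, 3 segment(s) drawn

Start position: (0, 0)
Final position: (23.073, -6.863)
Distance = 24.072; >= 1e-6 -> NOT closed

Answer: no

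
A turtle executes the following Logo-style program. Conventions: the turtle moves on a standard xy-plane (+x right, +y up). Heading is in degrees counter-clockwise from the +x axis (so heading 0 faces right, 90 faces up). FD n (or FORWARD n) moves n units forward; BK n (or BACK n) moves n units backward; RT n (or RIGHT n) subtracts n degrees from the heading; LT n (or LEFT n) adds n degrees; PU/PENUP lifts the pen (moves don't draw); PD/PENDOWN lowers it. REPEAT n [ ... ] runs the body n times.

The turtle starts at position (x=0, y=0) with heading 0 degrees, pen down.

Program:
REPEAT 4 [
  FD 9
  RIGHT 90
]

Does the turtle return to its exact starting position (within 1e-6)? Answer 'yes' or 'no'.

Executing turtle program step by step:
Start: pos=(0,0), heading=0, pen down
REPEAT 4 [
  -- iteration 1/4 --
  FD 9: (0,0) -> (9,0) [heading=0, draw]
  RT 90: heading 0 -> 270
  -- iteration 2/4 --
  FD 9: (9,0) -> (9,-9) [heading=270, draw]
  RT 90: heading 270 -> 180
  -- iteration 3/4 --
  FD 9: (9,-9) -> (0,-9) [heading=180, draw]
  RT 90: heading 180 -> 90
  -- iteration 4/4 --
  FD 9: (0,-9) -> (0,0) [heading=90, draw]
  RT 90: heading 90 -> 0
]
Final: pos=(0,0), heading=0, 4 segment(s) drawn

Start position: (0, 0)
Final position: (0, 0)
Distance = 0; < 1e-6 -> CLOSED

Answer: yes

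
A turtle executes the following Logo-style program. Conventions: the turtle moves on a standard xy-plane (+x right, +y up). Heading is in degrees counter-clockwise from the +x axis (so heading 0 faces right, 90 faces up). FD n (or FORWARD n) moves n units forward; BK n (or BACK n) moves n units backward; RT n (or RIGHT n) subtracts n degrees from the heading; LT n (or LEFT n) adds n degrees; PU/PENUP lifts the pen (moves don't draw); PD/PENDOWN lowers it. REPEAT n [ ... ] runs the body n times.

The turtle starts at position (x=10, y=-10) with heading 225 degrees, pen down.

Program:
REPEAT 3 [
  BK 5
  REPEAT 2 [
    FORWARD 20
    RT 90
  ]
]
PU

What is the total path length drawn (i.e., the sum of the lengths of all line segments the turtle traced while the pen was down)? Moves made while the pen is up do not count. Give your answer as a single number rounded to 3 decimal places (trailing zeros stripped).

Answer: 135

Derivation:
Executing turtle program step by step:
Start: pos=(10,-10), heading=225, pen down
REPEAT 3 [
  -- iteration 1/3 --
  BK 5: (10,-10) -> (13.536,-6.464) [heading=225, draw]
  REPEAT 2 [
    -- iteration 1/2 --
    FD 20: (13.536,-6.464) -> (-0.607,-20.607) [heading=225, draw]
    RT 90: heading 225 -> 135
    -- iteration 2/2 --
    FD 20: (-0.607,-20.607) -> (-14.749,-6.464) [heading=135, draw]
    RT 90: heading 135 -> 45
  ]
  -- iteration 2/3 --
  BK 5: (-14.749,-6.464) -> (-18.284,-10) [heading=45, draw]
  REPEAT 2 [
    -- iteration 1/2 --
    FD 20: (-18.284,-10) -> (-4.142,4.142) [heading=45, draw]
    RT 90: heading 45 -> 315
    -- iteration 2/2 --
    FD 20: (-4.142,4.142) -> (10,-10) [heading=315, draw]
    RT 90: heading 315 -> 225
  ]
  -- iteration 3/3 --
  BK 5: (10,-10) -> (13.536,-6.464) [heading=225, draw]
  REPEAT 2 [
    -- iteration 1/2 --
    FD 20: (13.536,-6.464) -> (-0.607,-20.607) [heading=225, draw]
    RT 90: heading 225 -> 135
    -- iteration 2/2 --
    FD 20: (-0.607,-20.607) -> (-14.749,-6.464) [heading=135, draw]
    RT 90: heading 135 -> 45
  ]
]
PU: pen up
Final: pos=(-14.749,-6.464), heading=45, 9 segment(s) drawn

Segment lengths:
  seg 1: (10,-10) -> (13.536,-6.464), length = 5
  seg 2: (13.536,-6.464) -> (-0.607,-20.607), length = 20
  seg 3: (-0.607,-20.607) -> (-14.749,-6.464), length = 20
  seg 4: (-14.749,-6.464) -> (-18.284,-10), length = 5
  seg 5: (-18.284,-10) -> (-4.142,4.142), length = 20
  seg 6: (-4.142,4.142) -> (10,-10), length = 20
  seg 7: (10,-10) -> (13.536,-6.464), length = 5
  seg 8: (13.536,-6.464) -> (-0.607,-20.607), length = 20
  seg 9: (-0.607,-20.607) -> (-14.749,-6.464), length = 20
Total = 135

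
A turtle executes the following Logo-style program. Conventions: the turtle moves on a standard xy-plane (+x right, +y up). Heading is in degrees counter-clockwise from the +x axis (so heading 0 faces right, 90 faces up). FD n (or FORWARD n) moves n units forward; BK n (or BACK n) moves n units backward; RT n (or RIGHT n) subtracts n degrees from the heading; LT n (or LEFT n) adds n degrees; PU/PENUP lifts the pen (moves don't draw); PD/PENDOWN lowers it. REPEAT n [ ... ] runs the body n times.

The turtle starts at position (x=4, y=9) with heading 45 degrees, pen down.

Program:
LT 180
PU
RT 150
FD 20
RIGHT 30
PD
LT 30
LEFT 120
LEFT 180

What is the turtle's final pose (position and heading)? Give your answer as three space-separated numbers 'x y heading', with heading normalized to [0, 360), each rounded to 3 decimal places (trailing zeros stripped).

Answer: 9.176 28.319 15

Derivation:
Executing turtle program step by step:
Start: pos=(4,9), heading=45, pen down
LT 180: heading 45 -> 225
PU: pen up
RT 150: heading 225 -> 75
FD 20: (4,9) -> (9.176,28.319) [heading=75, move]
RT 30: heading 75 -> 45
PD: pen down
LT 30: heading 45 -> 75
LT 120: heading 75 -> 195
LT 180: heading 195 -> 15
Final: pos=(9.176,28.319), heading=15, 0 segment(s) drawn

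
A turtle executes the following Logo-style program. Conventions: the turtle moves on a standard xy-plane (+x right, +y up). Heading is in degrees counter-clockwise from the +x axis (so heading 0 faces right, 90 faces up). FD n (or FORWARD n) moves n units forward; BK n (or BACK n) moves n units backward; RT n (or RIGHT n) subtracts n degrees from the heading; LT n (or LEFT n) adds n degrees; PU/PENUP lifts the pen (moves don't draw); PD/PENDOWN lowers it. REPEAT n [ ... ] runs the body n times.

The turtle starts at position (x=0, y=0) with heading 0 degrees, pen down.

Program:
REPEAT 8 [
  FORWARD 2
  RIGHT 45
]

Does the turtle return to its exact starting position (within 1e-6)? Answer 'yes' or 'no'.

Executing turtle program step by step:
Start: pos=(0,0), heading=0, pen down
REPEAT 8 [
  -- iteration 1/8 --
  FD 2: (0,0) -> (2,0) [heading=0, draw]
  RT 45: heading 0 -> 315
  -- iteration 2/8 --
  FD 2: (2,0) -> (3.414,-1.414) [heading=315, draw]
  RT 45: heading 315 -> 270
  -- iteration 3/8 --
  FD 2: (3.414,-1.414) -> (3.414,-3.414) [heading=270, draw]
  RT 45: heading 270 -> 225
  -- iteration 4/8 --
  FD 2: (3.414,-3.414) -> (2,-4.828) [heading=225, draw]
  RT 45: heading 225 -> 180
  -- iteration 5/8 --
  FD 2: (2,-4.828) -> (0,-4.828) [heading=180, draw]
  RT 45: heading 180 -> 135
  -- iteration 6/8 --
  FD 2: (0,-4.828) -> (-1.414,-3.414) [heading=135, draw]
  RT 45: heading 135 -> 90
  -- iteration 7/8 --
  FD 2: (-1.414,-3.414) -> (-1.414,-1.414) [heading=90, draw]
  RT 45: heading 90 -> 45
  -- iteration 8/8 --
  FD 2: (-1.414,-1.414) -> (0,0) [heading=45, draw]
  RT 45: heading 45 -> 0
]
Final: pos=(0,0), heading=0, 8 segment(s) drawn

Start position: (0, 0)
Final position: (0, 0)
Distance = 0; < 1e-6 -> CLOSED

Answer: yes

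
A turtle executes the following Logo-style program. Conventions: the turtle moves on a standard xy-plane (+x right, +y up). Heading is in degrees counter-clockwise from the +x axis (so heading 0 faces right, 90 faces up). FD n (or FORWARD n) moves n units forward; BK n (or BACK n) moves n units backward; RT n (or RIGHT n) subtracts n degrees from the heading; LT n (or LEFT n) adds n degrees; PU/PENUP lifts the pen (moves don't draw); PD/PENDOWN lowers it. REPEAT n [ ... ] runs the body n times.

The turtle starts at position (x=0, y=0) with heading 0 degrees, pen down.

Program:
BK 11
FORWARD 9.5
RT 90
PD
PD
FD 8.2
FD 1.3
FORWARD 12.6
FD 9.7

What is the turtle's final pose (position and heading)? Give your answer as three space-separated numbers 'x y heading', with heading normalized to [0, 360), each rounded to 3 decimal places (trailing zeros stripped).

Executing turtle program step by step:
Start: pos=(0,0), heading=0, pen down
BK 11: (0,0) -> (-11,0) [heading=0, draw]
FD 9.5: (-11,0) -> (-1.5,0) [heading=0, draw]
RT 90: heading 0 -> 270
PD: pen down
PD: pen down
FD 8.2: (-1.5,0) -> (-1.5,-8.2) [heading=270, draw]
FD 1.3: (-1.5,-8.2) -> (-1.5,-9.5) [heading=270, draw]
FD 12.6: (-1.5,-9.5) -> (-1.5,-22.1) [heading=270, draw]
FD 9.7: (-1.5,-22.1) -> (-1.5,-31.8) [heading=270, draw]
Final: pos=(-1.5,-31.8), heading=270, 6 segment(s) drawn

Answer: -1.5 -31.8 270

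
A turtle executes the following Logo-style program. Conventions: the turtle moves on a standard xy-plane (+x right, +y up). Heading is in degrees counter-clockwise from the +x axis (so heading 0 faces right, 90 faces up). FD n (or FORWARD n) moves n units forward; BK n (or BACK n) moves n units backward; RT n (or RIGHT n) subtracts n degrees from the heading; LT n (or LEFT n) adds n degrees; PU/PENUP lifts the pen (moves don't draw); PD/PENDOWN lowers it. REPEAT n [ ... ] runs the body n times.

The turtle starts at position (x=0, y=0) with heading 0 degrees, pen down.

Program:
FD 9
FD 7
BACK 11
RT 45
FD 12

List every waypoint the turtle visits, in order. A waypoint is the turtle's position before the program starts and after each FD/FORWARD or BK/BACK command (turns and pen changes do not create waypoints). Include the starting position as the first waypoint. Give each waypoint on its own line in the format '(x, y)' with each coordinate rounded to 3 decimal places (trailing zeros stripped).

Answer: (0, 0)
(9, 0)
(16, 0)
(5, 0)
(13.485, -8.485)

Derivation:
Executing turtle program step by step:
Start: pos=(0,0), heading=0, pen down
FD 9: (0,0) -> (9,0) [heading=0, draw]
FD 7: (9,0) -> (16,0) [heading=0, draw]
BK 11: (16,0) -> (5,0) [heading=0, draw]
RT 45: heading 0 -> 315
FD 12: (5,0) -> (13.485,-8.485) [heading=315, draw]
Final: pos=(13.485,-8.485), heading=315, 4 segment(s) drawn
Waypoints (5 total):
(0, 0)
(9, 0)
(16, 0)
(5, 0)
(13.485, -8.485)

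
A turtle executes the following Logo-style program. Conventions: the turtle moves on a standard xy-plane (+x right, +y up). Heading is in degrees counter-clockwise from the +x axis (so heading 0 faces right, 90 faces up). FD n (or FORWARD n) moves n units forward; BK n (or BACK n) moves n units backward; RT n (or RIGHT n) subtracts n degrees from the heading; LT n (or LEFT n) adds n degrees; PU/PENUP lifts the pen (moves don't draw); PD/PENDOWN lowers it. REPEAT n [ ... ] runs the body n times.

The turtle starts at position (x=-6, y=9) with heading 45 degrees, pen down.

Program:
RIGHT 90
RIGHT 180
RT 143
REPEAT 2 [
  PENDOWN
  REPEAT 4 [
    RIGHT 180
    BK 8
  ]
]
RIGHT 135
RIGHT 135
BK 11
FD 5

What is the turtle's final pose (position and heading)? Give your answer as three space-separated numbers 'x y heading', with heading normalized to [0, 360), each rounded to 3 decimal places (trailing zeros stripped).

Answer: -6.835 3.058 82

Derivation:
Executing turtle program step by step:
Start: pos=(-6,9), heading=45, pen down
RT 90: heading 45 -> 315
RT 180: heading 315 -> 135
RT 143: heading 135 -> 352
REPEAT 2 [
  -- iteration 1/2 --
  PD: pen down
  REPEAT 4 [
    -- iteration 1/4 --
    RT 180: heading 352 -> 172
    BK 8: (-6,9) -> (1.922,7.887) [heading=172, draw]
    -- iteration 2/4 --
    RT 180: heading 172 -> 352
    BK 8: (1.922,7.887) -> (-6,9) [heading=352, draw]
    -- iteration 3/4 --
    RT 180: heading 352 -> 172
    BK 8: (-6,9) -> (1.922,7.887) [heading=172, draw]
    -- iteration 4/4 --
    RT 180: heading 172 -> 352
    BK 8: (1.922,7.887) -> (-6,9) [heading=352, draw]
  ]
  -- iteration 2/2 --
  PD: pen down
  REPEAT 4 [
    -- iteration 1/4 --
    RT 180: heading 352 -> 172
    BK 8: (-6,9) -> (1.922,7.887) [heading=172, draw]
    -- iteration 2/4 --
    RT 180: heading 172 -> 352
    BK 8: (1.922,7.887) -> (-6,9) [heading=352, draw]
    -- iteration 3/4 --
    RT 180: heading 352 -> 172
    BK 8: (-6,9) -> (1.922,7.887) [heading=172, draw]
    -- iteration 4/4 --
    RT 180: heading 172 -> 352
    BK 8: (1.922,7.887) -> (-6,9) [heading=352, draw]
  ]
]
RT 135: heading 352 -> 217
RT 135: heading 217 -> 82
BK 11: (-6,9) -> (-7.531,-1.893) [heading=82, draw]
FD 5: (-7.531,-1.893) -> (-6.835,3.058) [heading=82, draw]
Final: pos=(-6.835,3.058), heading=82, 10 segment(s) drawn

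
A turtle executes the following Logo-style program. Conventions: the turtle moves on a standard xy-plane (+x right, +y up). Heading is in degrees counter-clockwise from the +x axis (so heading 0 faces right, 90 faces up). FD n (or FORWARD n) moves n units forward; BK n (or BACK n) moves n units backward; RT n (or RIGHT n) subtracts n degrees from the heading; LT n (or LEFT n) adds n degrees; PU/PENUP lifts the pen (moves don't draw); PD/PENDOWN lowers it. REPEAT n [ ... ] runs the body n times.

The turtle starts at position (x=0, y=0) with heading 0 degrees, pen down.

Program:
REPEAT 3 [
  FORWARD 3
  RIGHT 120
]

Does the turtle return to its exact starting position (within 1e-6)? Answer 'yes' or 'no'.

Answer: yes

Derivation:
Executing turtle program step by step:
Start: pos=(0,0), heading=0, pen down
REPEAT 3 [
  -- iteration 1/3 --
  FD 3: (0,0) -> (3,0) [heading=0, draw]
  RT 120: heading 0 -> 240
  -- iteration 2/3 --
  FD 3: (3,0) -> (1.5,-2.598) [heading=240, draw]
  RT 120: heading 240 -> 120
  -- iteration 3/3 --
  FD 3: (1.5,-2.598) -> (0,0) [heading=120, draw]
  RT 120: heading 120 -> 0
]
Final: pos=(0,0), heading=0, 3 segment(s) drawn

Start position: (0, 0)
Final position: (0, 0)
Distance = 0; < 1e-6 -> CLOSED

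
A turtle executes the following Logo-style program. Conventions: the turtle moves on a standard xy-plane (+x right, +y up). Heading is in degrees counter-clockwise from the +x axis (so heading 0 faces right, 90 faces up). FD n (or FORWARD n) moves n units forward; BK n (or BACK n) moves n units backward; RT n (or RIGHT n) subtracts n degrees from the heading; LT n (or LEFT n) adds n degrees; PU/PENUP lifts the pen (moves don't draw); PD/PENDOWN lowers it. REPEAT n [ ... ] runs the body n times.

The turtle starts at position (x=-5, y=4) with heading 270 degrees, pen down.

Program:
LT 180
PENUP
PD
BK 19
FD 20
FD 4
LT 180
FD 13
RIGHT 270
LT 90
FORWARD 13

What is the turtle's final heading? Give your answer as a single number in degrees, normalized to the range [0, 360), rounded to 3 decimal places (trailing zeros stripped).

Executing turtle program step by step:
Start: pos=(-5,4), heading=270, pen down
LT 180: heading 270 -> 90
PU: pen up
PD: pen down
BK 19: (-5,4) -> (-5,-15) [heading=90, draw]
FD 20: (-5,-15) -> (-5,5) [heading=90, draw]
FD 4: (-5,5) -> (-5,9) [heading=90, draw]
LT 180: heading 90 -> 270
FD 13: (-5,9) -> (-5,-4) [heading=270, draw]
RT 270: heading 270 -> 0
LT 90: heading 0 -> 90
FD 13: (-5,-4) -> (-5,9) [heading=90, draw]
Final: pos=(-5,9), heading=90, 5 segment(s) drawn

Answer: 90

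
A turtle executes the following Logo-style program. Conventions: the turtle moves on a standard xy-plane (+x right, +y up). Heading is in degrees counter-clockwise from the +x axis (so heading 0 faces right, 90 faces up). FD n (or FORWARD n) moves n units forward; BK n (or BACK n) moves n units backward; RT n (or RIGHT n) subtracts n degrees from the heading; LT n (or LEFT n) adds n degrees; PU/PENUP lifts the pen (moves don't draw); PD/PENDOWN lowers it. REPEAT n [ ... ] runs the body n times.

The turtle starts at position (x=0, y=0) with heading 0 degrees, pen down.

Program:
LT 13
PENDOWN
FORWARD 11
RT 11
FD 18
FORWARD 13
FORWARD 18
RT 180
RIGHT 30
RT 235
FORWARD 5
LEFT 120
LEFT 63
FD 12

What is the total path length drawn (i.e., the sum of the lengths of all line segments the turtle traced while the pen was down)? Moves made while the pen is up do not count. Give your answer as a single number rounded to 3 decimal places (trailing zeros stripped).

Answer: 77

Derivation:
Executing turtle program step by step:
Start: pos=(0,0), heading=0, pen down
LT 13: heading 0 -> 13
PD: pen down
FD 11: (0,0) -> (10.718,2.474) [heading=13, draw]
RT 11: heading 13 -> 2
FD 18: (10.718,2.474) -> (28.707,3.103) [heading=2, draw]
FD 13: (28.707,3.103) -> (41.699,3.556) [heading=2, draw]
FD 18: (41.699,3.556) -> (59.688,4.185) [heading=2, draw]
RT 180: heading 2 -> 182
RT 30: heading 182 -> 152
RT 235: heading 152 -> 277
FD 5: (59.688,4.185) -> (60.298,-0.778) [heading=277, draw]
LT 120: heading 277 -> 37
LT 63: heading 37 -> 100
FD 12: (60.298,-0.778) -> (58.214,11.039) [heading=100, draw]
Final: pos=(58.214,11.039), heading=100, 6 segment(s) drawn

Segment lengths:
  seg 1: (0,0) -> (10.718,2.474), length = 11
  seg 2: (10.718,2.474) -> (28.707,3.103), length = 18
  seg 3: (28.707,3.103) -> (41.699,3.556), length = 13
  seg 4: (41.699,3.556) -> (59.688,4.185), length = 18
  seg 5: (59.688,4.185) -> (60.298,-0.778), length = 5
  seg 6: (60.298,-0.778) -> (58.214,11.039), length = 12
Total = 77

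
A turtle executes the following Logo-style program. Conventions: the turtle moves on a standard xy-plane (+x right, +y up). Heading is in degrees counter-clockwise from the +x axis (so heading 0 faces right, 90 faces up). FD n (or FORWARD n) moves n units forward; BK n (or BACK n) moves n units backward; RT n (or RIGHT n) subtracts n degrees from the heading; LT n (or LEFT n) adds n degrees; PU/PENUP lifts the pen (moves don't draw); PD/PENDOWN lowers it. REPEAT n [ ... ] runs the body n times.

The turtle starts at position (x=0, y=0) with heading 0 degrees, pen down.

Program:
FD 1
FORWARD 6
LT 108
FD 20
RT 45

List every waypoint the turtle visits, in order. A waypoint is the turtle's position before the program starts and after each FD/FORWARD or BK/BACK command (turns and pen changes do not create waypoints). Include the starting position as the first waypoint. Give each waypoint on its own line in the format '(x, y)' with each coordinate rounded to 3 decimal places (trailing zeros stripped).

Answer: (0, 0)
(1, 0)
(7, 0)
(0.82, 19.021)

Derivation:
Executing turtle program step by step:
Start: pos=(0,0), heading=0, pen down
FD 1: (0,0) -> (1,0) [heading=0, draw]
FD 6: (1,0) -> (7,0) [heading=0, draw]
LT 108: heading 0 -> 108
FD 20: (7,0) -> (0.82,19.021) [heading=108, draw]
RT 45: heading 108 -> 63
Final: pos=(0.82,19.021), heading=63, 3 segment(s) drawn
Waypoints (4 total):
(0, 0)
(1, 0)
(7, 0)
(0.82, 19.021)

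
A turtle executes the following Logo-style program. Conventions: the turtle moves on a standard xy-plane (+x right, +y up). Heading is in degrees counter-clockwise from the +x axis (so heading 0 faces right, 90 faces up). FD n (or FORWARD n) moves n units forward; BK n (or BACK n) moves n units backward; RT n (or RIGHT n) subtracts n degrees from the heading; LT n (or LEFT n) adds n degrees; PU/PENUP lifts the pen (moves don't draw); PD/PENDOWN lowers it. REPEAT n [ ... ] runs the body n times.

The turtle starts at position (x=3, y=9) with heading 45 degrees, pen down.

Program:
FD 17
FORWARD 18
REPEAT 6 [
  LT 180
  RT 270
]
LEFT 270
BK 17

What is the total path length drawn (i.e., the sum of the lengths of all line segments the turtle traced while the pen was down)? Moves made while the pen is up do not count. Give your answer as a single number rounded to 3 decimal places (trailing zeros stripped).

Answer: 52

Derivation:
Executing turtle program step by step:
Start: pos=(3,9), heading=45, pen down
FD 17: (3,9) -> (15.021,21.021) [heading=45, draw]
FD 18: (15.021,21.021) -> (27.749,33.749) [heading=45, draw]
REPEAT 6 [
  -- iteration 1/6 --
  LT 180: heading 45 -> 225
  RT 270: heading 225 -> 315
  -- iteration 2/6 --
  LT 180: heading 315 -> 135
  RT 270: heading 135 -> 225
  -- iteration 3/6 --
  LT 180: heading 225 -> 45
  RT 270: heading 45 -> 135
  -- iteration 4/6 --
  LT 180: heading 135 -> 315
  RT 270: heading 315 -> 45
  -- iteration 5/6 --
  LT 180: heading 45 -> 225
  RT 270: heading 225 -> 315
  -- iteration 6/6 --
  LT 180: heading 315 -> 135
  RT 270: heading 135 -> 225
]
LT 270: heading 225 -> 135
BK 17: (27.749,33.749) -> (39.77,21.728) [heading=135, draw]
Final: pos=(39.77,21.728), heading=135, 3 segment(s) drawn

Segment lengths:
  seg 1: (3,9) -> (15.021,21.021), length = 17
  seg 2: (15.021,21.021) -> (27.749,33.749), length = 18
  seg 3: (27.749,33.749) -> (39.77,21.728), length = 17
Total = 52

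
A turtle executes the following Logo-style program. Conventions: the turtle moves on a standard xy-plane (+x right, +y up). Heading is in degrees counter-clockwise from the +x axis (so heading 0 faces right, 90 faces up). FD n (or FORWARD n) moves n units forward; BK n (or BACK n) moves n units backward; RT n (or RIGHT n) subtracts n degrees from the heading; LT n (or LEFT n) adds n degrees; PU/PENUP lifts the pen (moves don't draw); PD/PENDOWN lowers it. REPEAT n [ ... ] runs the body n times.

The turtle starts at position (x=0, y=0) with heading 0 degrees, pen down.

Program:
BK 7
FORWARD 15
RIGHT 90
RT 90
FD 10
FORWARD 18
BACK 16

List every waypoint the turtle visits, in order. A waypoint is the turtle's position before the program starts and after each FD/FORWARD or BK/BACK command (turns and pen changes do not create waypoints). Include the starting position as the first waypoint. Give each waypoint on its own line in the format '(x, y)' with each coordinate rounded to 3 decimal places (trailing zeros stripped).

Executing turtle program step by step:
Start: pos=(0,0), heading=0, pen down
BK 7: (0,0) -> (-7,0) [heading=0, draw]
FD 15: (-7,0) -> (8,0) [heading=0, draw]
RT 90: heading 0 -> 270
RT 90: heading 270 -> 180
FD 10: (8,0) -> (-2,0) [heading=180, draw]
FD 18: (-2,0) -> (-20,0) [heading=180, draw]
BK 16: (-20,0) -> (-4,0) [heading=180, draw]
Final: pos=(-4,0), heading=180, 5 segment(s) drawn
Waypoints (6 total):
(0, 0)
(-7, 0)
(8, 0)
(-2, 0)
(-20, 0)
(-4, 0)

Answer: (0, 0)
(-7, 0)
(8, 0)
(-2, 0)
(-20, 0)
(-4, 0)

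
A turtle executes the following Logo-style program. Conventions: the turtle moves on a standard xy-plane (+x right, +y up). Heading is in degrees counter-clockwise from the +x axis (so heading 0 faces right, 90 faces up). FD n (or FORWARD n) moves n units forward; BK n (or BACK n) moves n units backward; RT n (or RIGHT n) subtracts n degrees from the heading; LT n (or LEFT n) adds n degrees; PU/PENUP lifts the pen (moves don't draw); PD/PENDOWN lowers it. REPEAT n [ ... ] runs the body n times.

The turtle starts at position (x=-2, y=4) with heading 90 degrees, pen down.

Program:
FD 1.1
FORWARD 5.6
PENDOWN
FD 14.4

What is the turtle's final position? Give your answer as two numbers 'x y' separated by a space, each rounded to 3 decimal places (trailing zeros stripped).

Answer: -2 25.1

Derivation:
Executing turtle program step by step:
Start: pos=(-2,4), heading=90, pen down
FD 1.1: (-2,4) -> (-2,5.1) [heading=90, draw]
FD 5.6: (-2,5.1) -> (-2,10.7) [heading=90, draw]
PD: pen down
FD 14.4: (-2,10.7) -> (-2,25.1) [heading=90, draw]
Final: pos=(-2,25.1), heading=90, 3 segment(s) drawn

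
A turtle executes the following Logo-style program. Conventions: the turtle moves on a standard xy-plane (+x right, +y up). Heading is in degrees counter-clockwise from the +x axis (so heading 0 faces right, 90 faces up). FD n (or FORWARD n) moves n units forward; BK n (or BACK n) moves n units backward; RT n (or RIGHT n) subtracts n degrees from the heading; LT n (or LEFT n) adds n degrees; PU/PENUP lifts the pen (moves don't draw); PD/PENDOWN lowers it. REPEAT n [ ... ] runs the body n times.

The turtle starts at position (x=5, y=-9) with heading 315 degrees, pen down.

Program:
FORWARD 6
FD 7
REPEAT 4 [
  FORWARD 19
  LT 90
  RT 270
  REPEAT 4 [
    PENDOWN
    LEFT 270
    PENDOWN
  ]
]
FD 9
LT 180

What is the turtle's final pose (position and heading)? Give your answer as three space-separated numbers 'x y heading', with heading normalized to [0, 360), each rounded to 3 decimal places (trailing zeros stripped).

Executing turtle program step by step:
Start: pos=(5,-9), heading=315, pen down
FD 6: (5,-9) -> (9.243,-13.243) [heading=315, draw]
FD 7: (9.243,-13.243) -> (14.192,-18.192) [heading=315, draw]
REPEAT 4 [
  -- iteration 1/4 --
  FD 19: (14.192,-18.192) -> (27.627,-31.627) [heading=315, draw]
  LT 90: heading 315 -> 45
  RT 270: heading 45 -> 135
  REPEAT 4 [
    -- iteration 1/4 --
    PD: pen down
    LT 270: heading 135 -> 45
    PD: pen down
    -- iteration 2/4 --
    PD: pen down
    LT 270: heading 45 -> 315
    PD: pen down
    -- iteration 3/4 --
    PD: pen down
    LT 270: heading 315 -> 225
    PD: pen down
    -- iteration 4/4 --
    PD: pen down
    LT 270: heading 225 -> 135
    PD: pen down
  ]
  -- iteration 2/4 --
  FD 19: (27.627,-31.627) -> (14.192,-18.192) [heading=135, draw]
  LT 90: heading 135 -> 225
  RT 270: heading 225 -> 315
  REPEAT 4 [
    -- iteration 1/4 --
    PD: pen down
    LT 270: heading 315 -> 225
    PD: pen down
    -- iteration 2/4 --
    PD: pen down
    LT 270: heading 225 -> 135
    PD: pen down
    -- iteration 3/4 --
    PD: pen down
    LT 270: heading 135 -> 45
    PD: pen down
    -- iteration 4/4 --
    PD: pen down
    LT 270: heading 45 -> 315
    PD: pen down
  ]
  -- iteration 3/4 --
  FD 19: (14.192,-18.192) -> (27.627,-31.627) [heading=315, draw]
  LT 90: heading 315 -> 45
  RT 270: heading 45 -> 135
  REPEAT 4 [
    -- iteration 1/4 --
    PD: pen down
    LT 270: heading 135 -> 45
    PD: pen down
    -- iteration 2/4 --
    PD: pen down
    LT 270: heading 45 -> 315
    PD: pen down
    -- iteration 3/4 --
    PD: pen down
    LT 270: heading 315 -> 225
    PD: pen down
    -- iteration 4/4 --
    PD: pen down
    LT 270: heading 225 -> 135
    PD: pen down
  ]
  -- iteration 4/4 --
  FD 19: (27.627,-31.627) -> (14.192,-18.192) [heading=135, draw]
  LT 90: heading 135 -> 225
  RT 270: heading 225 -> 315
  REPEAT 4 [
    -- iteration 1/4 --
    PD: pen down
    LT 270: heading 315 -> 225
    PD: pen down
    -- iteration 2/4 --
    PD: pen down
    LT 270: heading 225 -> 135
    PD: pen down
    -- iteration 3/4 --
    PD: pen down
    LT 270: heading 135 -> 45
    PD: pen down
    -- iteration 4/4 --
    PD: pen down
    LT 270: heading 45 -> 315
    PD: pen down
  ]
]
FD 9: (14.192,-18.192) -> (20.556,-24.556) [heading=315, draw]
LT 180: heading 315 -> 135
Final: pos=(20.556,-24.556), heading=135, 7 segment(s) drawn

Answer: 20.556 -24.556 135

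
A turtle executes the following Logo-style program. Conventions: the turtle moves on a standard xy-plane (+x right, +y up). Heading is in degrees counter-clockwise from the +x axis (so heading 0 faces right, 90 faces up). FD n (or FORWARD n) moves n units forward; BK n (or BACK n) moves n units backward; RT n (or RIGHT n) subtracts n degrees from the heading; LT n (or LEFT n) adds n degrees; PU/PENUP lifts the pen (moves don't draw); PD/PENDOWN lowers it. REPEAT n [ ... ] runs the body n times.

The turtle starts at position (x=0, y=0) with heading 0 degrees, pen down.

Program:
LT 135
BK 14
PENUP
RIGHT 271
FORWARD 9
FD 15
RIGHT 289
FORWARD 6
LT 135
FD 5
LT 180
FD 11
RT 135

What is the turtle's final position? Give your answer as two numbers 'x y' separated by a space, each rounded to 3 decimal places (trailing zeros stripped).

Answer: -6.881 -37.647

Derivation:
Executing turtle program step by step:
Start: pos=(0,0), heading=0, pen down
LT 135: heading 0 -> 135
BK 14: (0,0) -> (9.899,-9.899) [heading=135, draw]
PU: pen up
RT 271: heading 135 -> 224
FD 9: (9.899,-9.899) -> (3.425,-16.151) [heading=224, move]
FD 15: (3.425,-16.151) -> (-7.365,-26.571) [heading=224, move]
RT 289: heading 224 -> 295
FD 6: (-7.365,-26.571) -> (-4.829,-32.009) [heading=295, move]
LT 135: heading 295 -> 70
FD 5: (-4.829,-32.009) -> (-3.119,-27.311) [heading=70, move]
LT 180: heading 70 -> 250
FD 11: (-3.119,-27.311) -> (-6.881,-37.647) [heading=250, move]
RT 135: heading 250 -> 115
Final: pos=(-6.881,-37.647), heading=115, 1 segment(s) drawn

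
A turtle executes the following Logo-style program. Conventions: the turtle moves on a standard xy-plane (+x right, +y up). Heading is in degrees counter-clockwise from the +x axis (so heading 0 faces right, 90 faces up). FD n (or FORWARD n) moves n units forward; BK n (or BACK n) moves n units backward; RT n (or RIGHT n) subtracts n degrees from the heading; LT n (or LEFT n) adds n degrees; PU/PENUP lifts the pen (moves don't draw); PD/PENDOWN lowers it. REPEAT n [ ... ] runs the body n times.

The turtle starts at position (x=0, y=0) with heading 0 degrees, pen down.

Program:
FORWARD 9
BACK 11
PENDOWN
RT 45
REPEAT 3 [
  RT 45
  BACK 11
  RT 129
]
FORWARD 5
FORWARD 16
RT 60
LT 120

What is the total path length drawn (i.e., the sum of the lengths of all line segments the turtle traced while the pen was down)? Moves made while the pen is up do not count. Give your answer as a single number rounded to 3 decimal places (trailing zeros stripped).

Executing turtle program step by step:
Start: pos=(0,0), heading=0, pen down
FD 9: (0,0) -> (9,0) [heading=0, draw]
BK 11: (9,0) -> (-2,0) [heading=0, draw]
PD: pen down
RT 45: heading 0 -> 315
REPEAT 3 [
  -- iteration 1/3 --
  RT 45: heading 315 -> 270
  BK 11: (-2,0) -> (-2,11) [heading=270, draw]
  RT 129: heading 270 -> 141
  -- iteration 2/3 --
  RT 45: heading 141 -> 96
  BK 11: (-2,11) -> (-0.85,0.06) [heading=96, draw]
  RT 129: heading 96 -> 327
  -- iteration 3/3 --
  RT 45: heading 327 -> 282
  BK 11: (-0.85,0.06) -> (-3.137,10.82) [heading=282, draw]
  RT 129: heading 282 -> 153
]
FD 5: (-3.137,10.82) -> (-7.592,13.09) [heading=153, draw]
FD 16: (-7.592,13.09) -> (-21.848,20.354) [heading=153, draw]
RT 60: heading 153 -> 93
LT 120: heading 93 -> 213
Final: pos=(-21.848,20.354), heading=213, 7 segment(s) drawn

Segment lengths:
  seg 1: (0,0) -> (9,0), length = 9
  seg 2: (9,0) -> (-2,0), length = 11
  seg 3: (-2,0) -> (-2,11), length = 11
  seg 4: (-2,11) -> (-0.85,0.06), length = 11
  seg 5: (-0.85,0.06) -> (-3.137,10.82), length = 11
  seg 6: (-3.137,10.82) -> (-7.592,13.09), length = 5
  seg 7: (-7.592,13.09) -> (-21.848,20.354), length = 16
Total = 74

Answer: 74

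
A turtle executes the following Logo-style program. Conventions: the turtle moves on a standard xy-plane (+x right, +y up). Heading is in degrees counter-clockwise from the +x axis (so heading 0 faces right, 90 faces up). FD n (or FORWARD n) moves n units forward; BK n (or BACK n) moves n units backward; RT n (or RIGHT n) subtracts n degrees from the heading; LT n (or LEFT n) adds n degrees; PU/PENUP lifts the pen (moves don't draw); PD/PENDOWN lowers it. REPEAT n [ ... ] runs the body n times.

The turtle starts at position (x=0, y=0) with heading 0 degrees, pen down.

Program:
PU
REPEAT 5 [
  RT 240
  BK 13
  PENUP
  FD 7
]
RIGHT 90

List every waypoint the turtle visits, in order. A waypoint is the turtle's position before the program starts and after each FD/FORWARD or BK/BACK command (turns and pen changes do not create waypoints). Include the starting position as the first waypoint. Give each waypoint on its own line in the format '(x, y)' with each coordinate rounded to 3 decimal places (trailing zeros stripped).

Answer: (0, 0)
(6.5, -11.258)
(3, -5.196)
(9.5, 6.062)
(6, 0)
(-7, 0)
(0, 0)
(6.5, -11.258)
(3, -5.196)
(9.5, 6.062)
(6, 0)

Derivation:
Executing turtle program step by step:
Start: pos=(0,0), heading=0, pen down
PU: pen up
REPEAT 5 [
  -- iteration 1/5 --
  RT 240: heading 0 -> 120
  BK 13: (0,0) -> (6.5,-11.258) [heading=120, move]
  PU: pen up
  FD 7: (6.5,-11.258) -> (3,-5.196) [heading=120, move]
  -- iteration 2/5 --
  RT 240: heading 120 -> 240
  BK 13: (3,-5.196) -> (9.5,6.062) [heading=240, move]
  PU: pen up
  FD 7: (9.5,6.062) -> (6,0) [heading=240, move]
  -- iteration 3/5 --
  RT 240: heading 240 -> 0
  BK 13: (6,0) -> (-7,0) [heading=0, move]
  PU: pen up
  FD 7: (-7,0) -> (0,0) [heading=0, move]
  -- iteration 4/5 --
  RT 240: heading 0 -> 120
  BK 13: (0,0) -> (6.5,-11.258) [heading=120, move]
  PU: pen up
  FD 7: (6.5,-11.258) -> (3,-5.196) [heading=120, move]
  -- iteration 5/5 --
  RT 240: heading 120 -> 240
  BK 13: (3,-5.196) -> (9.5,6.062) [heading=240, move]
  PU: pen up
  FD 7: (9.5,6.062) -> (6,0) [heading=240, move]
]
RT 90: heading 240 -> 150
Final: pos=(6,0), heading=150, 0 segment(s) drawn
Waypoints (11 total):
(0, 0)
(6.5, -11.258)
(3, -5.196)
(9.5, 6.062)
(6, 0)
(-7, 0)
(0, 0)
(6.5, -11.258)
(3, -5.196)
(9.5, 6.062)
(6, 0)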